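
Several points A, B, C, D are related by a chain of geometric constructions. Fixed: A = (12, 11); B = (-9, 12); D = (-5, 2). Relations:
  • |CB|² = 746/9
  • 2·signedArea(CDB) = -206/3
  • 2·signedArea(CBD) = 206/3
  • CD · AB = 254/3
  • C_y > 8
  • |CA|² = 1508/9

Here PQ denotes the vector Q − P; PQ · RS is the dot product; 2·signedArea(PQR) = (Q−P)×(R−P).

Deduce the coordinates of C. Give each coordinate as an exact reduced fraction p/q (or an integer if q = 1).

1. C_x = -2/3  [2·signedArea(CDB) = -206/3 ∩ CD · AB = 254/3]
2. C_y = 25/3  [2·signedArea(CDB) = -206/3 ∩ CD · AB = 254/3]
   → C = (-2/3, 25/3)

C = (-2/3, 25/3)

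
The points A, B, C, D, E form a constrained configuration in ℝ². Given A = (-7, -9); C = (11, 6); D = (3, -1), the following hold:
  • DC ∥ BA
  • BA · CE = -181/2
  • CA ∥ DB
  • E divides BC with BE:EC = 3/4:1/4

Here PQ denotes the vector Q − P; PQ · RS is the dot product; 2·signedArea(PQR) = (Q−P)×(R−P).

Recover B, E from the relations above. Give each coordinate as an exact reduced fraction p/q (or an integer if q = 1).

1. B_x = -15  [DC ∥ BA ∩ CA ∥ DB]
2. B_y = -16  [DC ∥ BA ∩ CA ∥ DB]
   → B = (-15, -16)
3. E_x = 9/2  [E divides BC with BE:EC = 3/4:1/4]
4. E_y = 1/2  [E divides BC with BE:EC = 3/4:1/4]
   → E = (9/2, 1/2)

B = (-15, -16)
E = (9/2, 1/2)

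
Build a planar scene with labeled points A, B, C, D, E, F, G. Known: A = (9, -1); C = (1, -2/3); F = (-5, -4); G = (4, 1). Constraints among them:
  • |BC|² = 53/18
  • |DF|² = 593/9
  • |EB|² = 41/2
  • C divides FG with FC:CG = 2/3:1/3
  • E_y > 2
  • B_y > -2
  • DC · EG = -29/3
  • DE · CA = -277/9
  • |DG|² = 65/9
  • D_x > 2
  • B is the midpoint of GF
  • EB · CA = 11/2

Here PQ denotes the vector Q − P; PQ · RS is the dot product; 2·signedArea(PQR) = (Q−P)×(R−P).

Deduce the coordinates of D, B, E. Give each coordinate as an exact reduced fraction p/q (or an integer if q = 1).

B = (-1/2, -3/2)
D = (8/3, -4/3)
E = (-1, 3)

1. B_x = -1/2  [B is the midpoint of GF]
2. B_y = -3/2  [B is the midpoint of GF]
   → B = (-1/2, -3/2)
3. E_x = -1  [line -8·x + 1/3·y + -9 = 0 ∩ |EB|² = 41/2]
4. E_y = 3  [line -8·x + 1/3·y + -9 = 0 ∩ |EB|² = 41/2]
   → E = (-1, 3)
5. D_x = 8/3  [DC · EG = -29/3 ∩ DE · CA = -277/9]
6. D_y = -4/3  [DC · EG = -29/3 ∩ DE · CA = -277/9]
   → D = (8/3, -4/3)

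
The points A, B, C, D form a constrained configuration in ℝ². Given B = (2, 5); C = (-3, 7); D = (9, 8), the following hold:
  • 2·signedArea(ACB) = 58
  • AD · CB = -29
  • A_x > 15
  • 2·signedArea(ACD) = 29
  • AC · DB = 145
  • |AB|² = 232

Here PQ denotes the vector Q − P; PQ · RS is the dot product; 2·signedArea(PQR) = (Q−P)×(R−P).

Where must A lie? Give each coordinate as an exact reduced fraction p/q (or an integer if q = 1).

1. A_x = 16  [2·signedArea(ACD) = 29 ∩ 2·signedArea(ACB) = 58]
2. A_y = 11  [2·signedArea(ACD) = 29 ∩ 2·signedArea(ACB) = 58]
   → A = (16, 11)

A = (16, 11)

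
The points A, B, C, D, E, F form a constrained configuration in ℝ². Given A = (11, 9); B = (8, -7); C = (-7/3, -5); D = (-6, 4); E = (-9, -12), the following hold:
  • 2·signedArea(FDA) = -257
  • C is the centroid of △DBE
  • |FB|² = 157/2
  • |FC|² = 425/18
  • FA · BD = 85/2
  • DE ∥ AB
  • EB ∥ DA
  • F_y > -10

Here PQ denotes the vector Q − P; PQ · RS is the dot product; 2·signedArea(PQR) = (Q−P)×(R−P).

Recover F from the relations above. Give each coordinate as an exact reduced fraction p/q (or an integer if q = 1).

1. F_x = -1/2  [2·signedArea(FDA) = -257 ∩ FA · BD = 85/2]
2. F_y = -19/2  [2·signedArea(FDA) = -257 ∩ FA · BD = 85/2]
   → F = (-1/2, -19/2)

F = (-1/2, -19/2)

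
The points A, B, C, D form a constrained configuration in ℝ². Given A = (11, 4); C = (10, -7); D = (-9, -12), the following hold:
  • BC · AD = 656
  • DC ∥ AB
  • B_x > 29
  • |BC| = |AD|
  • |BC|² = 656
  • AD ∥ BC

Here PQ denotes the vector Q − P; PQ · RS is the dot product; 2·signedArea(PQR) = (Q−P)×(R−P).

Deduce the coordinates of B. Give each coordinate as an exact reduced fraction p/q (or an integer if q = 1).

B = (30, 9)

1. B_x = 30  [AD ∥ BC ∩ DC ∥ AB]
2. B_y = 9  [AD ∥ BC ∩ DC ∥ AB]
   → B = (30, 9)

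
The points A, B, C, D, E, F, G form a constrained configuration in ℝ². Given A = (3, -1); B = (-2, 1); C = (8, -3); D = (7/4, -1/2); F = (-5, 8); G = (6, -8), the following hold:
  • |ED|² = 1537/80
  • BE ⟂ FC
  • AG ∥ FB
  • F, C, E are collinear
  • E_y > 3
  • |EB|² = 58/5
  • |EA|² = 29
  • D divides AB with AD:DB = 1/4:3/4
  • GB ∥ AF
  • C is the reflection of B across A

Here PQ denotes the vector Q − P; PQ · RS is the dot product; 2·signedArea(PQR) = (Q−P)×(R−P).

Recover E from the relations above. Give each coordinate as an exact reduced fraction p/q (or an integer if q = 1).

1. E_x = 1/5  [F, C, E are collinear ∩ BE ⟂ FC]
2. E_y = 18/5  [F, C, E are collinear ∩ BE ⟂ FC]
   → E = (1/5, 18/5)

E = (1/5, 18/5)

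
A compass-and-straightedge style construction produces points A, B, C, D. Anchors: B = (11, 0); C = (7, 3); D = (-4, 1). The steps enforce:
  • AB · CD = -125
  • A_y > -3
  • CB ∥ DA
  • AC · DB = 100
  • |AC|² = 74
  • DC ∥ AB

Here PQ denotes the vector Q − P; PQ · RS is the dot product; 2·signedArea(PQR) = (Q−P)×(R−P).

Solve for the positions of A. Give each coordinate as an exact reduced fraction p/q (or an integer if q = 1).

1. A_x = 0  [DC ∥ AB ∩ CB ∥ DA]
2. A_y = -2  [DC ∥ AB ∩ CB ∥ DA]
   → A = (0, -2)

A = (0, -2)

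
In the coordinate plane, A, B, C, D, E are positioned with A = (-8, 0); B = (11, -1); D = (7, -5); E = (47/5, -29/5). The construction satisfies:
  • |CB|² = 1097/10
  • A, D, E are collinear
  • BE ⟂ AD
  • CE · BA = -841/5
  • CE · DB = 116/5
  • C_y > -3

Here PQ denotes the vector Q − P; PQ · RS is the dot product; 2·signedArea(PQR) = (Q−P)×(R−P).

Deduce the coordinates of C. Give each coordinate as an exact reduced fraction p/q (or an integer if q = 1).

C = (7/10, -29/10)

1. C_x = 7/10  [CE · BA = -841/5 ∩ CE · DB = 116/5]
2. C_y = -29/10  [CE · BA = -841/5 ∩ CE · DB = 116/5]
   → C = (7/10, -29/10)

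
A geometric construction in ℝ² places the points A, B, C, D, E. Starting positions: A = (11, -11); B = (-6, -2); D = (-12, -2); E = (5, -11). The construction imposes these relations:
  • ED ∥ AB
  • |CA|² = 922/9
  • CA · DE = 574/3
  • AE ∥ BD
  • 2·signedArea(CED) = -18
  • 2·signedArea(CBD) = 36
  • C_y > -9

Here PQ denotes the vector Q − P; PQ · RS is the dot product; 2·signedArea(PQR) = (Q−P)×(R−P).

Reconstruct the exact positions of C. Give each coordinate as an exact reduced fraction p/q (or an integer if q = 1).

C = (4/3, -8)

1. C_x = 4/3  [2·signedArea(CBD) = 36 ∩ 2·signedArea(CED) = -18]
2. C_y = -8  [2·signedArea(CBD) = 36 ∩ 2·signedArea(CED) = -18]
   → C = (4/3, -8)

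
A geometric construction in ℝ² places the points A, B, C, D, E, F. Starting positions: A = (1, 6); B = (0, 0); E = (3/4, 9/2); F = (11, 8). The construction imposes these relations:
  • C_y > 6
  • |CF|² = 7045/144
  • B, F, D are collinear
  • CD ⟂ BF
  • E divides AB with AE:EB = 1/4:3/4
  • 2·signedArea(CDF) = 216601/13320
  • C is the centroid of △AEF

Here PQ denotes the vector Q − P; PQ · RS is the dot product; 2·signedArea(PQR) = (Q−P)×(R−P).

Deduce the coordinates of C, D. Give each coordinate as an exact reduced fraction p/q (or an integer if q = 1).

1. C_x = 17/4  [C is the centroid of △AEF]
2. C_y = 37/6  [C is the centroid of △AEF]
   → C = (17/4, 37/6)
3. D_x = 12683/2220  [B, F, D are collinear ∩ CD ⟂ BF]
4. D_y = 2306/555  [B, F, D are collinear ∩ CD ⟂ BF]
   → D = (12683/2220, 2306/555)

C = (17/4, 37/6)
D = (12683/2220, 2306/555)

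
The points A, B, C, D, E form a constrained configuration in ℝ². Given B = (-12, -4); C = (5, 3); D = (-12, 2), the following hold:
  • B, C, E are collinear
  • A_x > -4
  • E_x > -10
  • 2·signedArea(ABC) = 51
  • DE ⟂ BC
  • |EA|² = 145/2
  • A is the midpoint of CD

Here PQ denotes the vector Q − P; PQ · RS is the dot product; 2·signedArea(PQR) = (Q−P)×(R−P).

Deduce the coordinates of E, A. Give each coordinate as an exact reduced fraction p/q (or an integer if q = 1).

1. E_x = -1671/169  [B, C, E are collinear ∩ DE ⟂ BC]
2. E_y = -529/169  [B, C, E are collinear ∩ DE ⟂ BC]
   → E = (-1671/169, -529/169)
3. A_x = -7/2  [A is the midpoint of CD]
4. A_y = 5/2  [A is the midpoint of CD]
   → A = (-7/2, 5/2)

A = (-7/2, 5/2)
E = (-1671/169, -529/169)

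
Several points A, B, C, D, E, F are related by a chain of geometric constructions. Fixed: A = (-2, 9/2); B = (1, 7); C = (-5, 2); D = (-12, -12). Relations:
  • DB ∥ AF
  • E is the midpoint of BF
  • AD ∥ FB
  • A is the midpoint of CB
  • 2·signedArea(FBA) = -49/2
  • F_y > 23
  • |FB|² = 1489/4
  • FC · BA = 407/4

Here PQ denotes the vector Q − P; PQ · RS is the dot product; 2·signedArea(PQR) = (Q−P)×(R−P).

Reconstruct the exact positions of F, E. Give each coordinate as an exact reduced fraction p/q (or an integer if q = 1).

1. F_x = 11  [AD ∥ FB ∩ DB ∥ AF]
2. F_y = 47/2  [AD ∥ FB ∩ DB ∥ AF]
   → F = (11, 47/2)
3. E_x = 6  [E is the midpoint of BF]
4. E_y = 61/4  [E is the midpoint of BF]
   → E = (6, 61/4)

E = (6, 61/4)
F = (11, 47/2)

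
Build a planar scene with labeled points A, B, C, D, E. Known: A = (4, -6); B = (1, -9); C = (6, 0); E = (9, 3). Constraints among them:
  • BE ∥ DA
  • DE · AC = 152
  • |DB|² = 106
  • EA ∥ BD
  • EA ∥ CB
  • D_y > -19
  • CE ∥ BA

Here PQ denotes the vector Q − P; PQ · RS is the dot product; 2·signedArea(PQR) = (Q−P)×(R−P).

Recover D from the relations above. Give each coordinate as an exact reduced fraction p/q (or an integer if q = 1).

D = (-4, -18)

1. D_x = -4  [BE ∥ DA ∩ EA ∥ BD]
2. D_y = -18  [BE ∥ DA ∩ EA ∥ BD]
   → D = (-4, -18)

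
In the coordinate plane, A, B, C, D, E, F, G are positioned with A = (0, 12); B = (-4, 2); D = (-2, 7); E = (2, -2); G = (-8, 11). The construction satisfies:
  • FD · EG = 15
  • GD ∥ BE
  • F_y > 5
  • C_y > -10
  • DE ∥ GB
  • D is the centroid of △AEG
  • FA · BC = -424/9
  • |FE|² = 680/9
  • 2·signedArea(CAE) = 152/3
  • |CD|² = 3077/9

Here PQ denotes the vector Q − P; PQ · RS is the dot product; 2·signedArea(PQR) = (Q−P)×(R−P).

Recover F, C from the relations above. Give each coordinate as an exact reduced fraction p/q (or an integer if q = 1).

C = (20/3, -28/3)
F = (-8/3, 16/3)

1. F_x = -8/3  [line 10·x + -13·y + 96 = 0 ∩ |FE|² = 680/9]
2. F_y = 16/3  [line 10·x + -13·y + 96 = 0 ∩ |FE|² = 680/9]
   → F = (-8/3, 16/3)
3. C_x = 20/3  [FA · BC = -424/9 ∩ 2·signedArea(CAE) = 152/3]
4. C_y = -28/3  [FA · BC = -424/9 ∩ 2·signedArea(CAE) = 152/3]
   → C = (20/3, -28/3)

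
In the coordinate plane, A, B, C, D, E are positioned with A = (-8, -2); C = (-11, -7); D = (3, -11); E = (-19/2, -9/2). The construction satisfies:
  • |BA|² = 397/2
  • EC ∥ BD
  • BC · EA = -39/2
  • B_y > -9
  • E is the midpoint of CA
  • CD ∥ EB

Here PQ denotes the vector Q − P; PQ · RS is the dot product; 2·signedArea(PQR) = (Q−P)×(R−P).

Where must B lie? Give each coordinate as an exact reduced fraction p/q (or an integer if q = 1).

B = (9/2, -17/2)

1. B_x = 9/2  [EC ∥ BD ∩ CD ∥ EB]
2. B_y = -17/2  [EC ∥ BD ∩ CD ∥ EB]
   → B = (9/2, -17/2)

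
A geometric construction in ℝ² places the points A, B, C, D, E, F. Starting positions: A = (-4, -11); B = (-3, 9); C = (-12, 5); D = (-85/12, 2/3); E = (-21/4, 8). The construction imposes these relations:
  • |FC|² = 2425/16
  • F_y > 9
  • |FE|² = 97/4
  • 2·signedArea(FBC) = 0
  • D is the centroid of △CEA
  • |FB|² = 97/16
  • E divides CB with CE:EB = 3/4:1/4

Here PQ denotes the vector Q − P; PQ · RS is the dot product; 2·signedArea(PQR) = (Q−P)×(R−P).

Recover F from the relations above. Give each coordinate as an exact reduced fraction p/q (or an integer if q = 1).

1. F_x = -3/4  [line 4·x + -9·y + 93 = 0 ∩ |FB|² = 97/16]
2. F_y = 10  [line 4·x + -9·y + 93 = 0 ∩ |FB|² = 97/16]
   → F = (-3/4, 10)

F = (-3/4, 10)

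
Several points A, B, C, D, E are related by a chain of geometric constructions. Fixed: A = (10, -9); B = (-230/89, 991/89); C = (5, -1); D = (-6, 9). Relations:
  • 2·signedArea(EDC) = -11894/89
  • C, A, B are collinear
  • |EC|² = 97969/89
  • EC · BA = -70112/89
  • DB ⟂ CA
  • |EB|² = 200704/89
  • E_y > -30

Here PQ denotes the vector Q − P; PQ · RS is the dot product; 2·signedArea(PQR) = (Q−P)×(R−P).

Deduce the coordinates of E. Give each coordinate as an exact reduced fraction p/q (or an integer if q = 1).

1. E_x = 2010/89  [EC · BA = -70112/89 ∩ 2·signedArea(EDC) = -11894/89]
2. E_y = -2593/89  [EC · BA = -70112/89 ∩ 2·signedArea(EDC) = -11894/89]
   → E = (2010/89, -2593/89)

E = (2010/89, -2593/89)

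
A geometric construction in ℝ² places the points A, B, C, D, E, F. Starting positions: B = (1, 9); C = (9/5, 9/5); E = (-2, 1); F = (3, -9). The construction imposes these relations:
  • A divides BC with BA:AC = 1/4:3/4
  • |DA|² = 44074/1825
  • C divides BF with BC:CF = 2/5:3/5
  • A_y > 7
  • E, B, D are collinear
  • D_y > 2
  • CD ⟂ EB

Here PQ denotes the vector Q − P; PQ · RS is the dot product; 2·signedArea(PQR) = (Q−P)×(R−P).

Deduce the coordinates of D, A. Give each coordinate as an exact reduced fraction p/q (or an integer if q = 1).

1. D_x = -463/365  [E, B, D are collinear ∩ CD ⟂ EB]
2. D_y = 1077/365  [E, B, D are collinear ∩ CD ⟂ EB]
   → D = (-463/365, 1077/365)
3. A_x = 6/5  [A divides BC with BA:AC = 1/4:3/4]
4. A_y = 36/5  [A divides BC with BA:AC = 1/4:3/4]
   → A = (6/5, 36/5)

A = (6/5, 36/5)
D = (-463/365, 1077/365)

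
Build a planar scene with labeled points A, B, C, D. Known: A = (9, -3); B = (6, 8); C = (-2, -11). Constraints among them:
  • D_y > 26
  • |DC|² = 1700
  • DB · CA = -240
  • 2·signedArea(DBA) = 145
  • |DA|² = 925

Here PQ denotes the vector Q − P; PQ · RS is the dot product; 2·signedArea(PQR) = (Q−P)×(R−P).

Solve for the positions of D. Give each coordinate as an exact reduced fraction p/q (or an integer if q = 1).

1. D_x = 14  [DB · CA = -240 ∩ 2·signedArea(DBA) = 145]
2. D_y = 27  [DB · CA = -240 ∩ 2·signedArea(DBA) = 145]
   → D = (14, 27)

D = (14, 27)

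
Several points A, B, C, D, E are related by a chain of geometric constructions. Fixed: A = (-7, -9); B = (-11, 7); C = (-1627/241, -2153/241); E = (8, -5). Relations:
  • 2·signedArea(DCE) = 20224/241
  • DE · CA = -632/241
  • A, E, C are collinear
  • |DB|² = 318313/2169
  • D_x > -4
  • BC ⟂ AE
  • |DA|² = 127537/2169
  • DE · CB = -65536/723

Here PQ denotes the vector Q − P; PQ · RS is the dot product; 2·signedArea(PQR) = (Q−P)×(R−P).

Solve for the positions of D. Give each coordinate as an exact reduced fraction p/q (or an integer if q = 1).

1. D_x = -2350/723  [2·signedArea(DCE) = 20224/241 ∩ DE · CA = -632/241]
2. D_y = -557/241  [2·signedArea(DCE) = 20224/241 ∩ DE · CA = -632/241]
   → D = (-2350/723, -557/241)

D = (-2350/723, -557/241)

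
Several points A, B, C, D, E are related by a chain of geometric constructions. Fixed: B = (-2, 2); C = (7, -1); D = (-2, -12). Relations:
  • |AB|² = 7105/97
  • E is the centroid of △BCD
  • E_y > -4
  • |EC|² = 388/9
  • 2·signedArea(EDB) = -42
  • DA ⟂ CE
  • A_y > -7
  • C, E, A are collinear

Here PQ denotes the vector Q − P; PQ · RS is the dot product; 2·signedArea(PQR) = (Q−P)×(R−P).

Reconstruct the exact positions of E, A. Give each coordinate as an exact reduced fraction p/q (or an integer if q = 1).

A = (-446/97, -597/97)
E = (1, -11/3)

1. E_x = 1  [E is the centroid of △BCD]
2. E_y = -11/3  [E is the centroid of △BCD]
   → E = (1, -11/3)
3. A_x = -446/97  [C, E, A are collinear ∩ DA ⟂ CE]
4. A_y = -597/97  [C, E, A are collinear ∩ DA ⟂ CE]
   → A = (-446/97, -597/97)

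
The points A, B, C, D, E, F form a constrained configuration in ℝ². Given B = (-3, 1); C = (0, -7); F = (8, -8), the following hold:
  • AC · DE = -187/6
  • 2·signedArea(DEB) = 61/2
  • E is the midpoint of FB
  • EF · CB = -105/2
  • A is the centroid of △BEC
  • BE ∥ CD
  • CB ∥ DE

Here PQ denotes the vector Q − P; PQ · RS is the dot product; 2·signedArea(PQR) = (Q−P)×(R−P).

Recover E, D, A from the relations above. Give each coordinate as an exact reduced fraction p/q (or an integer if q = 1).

1. E_x = 5/2  [E is the midpoint of FB]
2. E_y = -7/2  [E is the midpoint of FB]
   → E = (5/2, -7/2)
3. D_x = 11/2  [CB ∥ DE ∩ BE ∥ CD]
4. D_y = -23/2  [CB ∥ DE ∩ BE ∥ CD]
   → D = (11/2, -23/2)
5. A_x = -1/6  [A is the centroid of △BEC]
6. A_y = -19/6  [A is the centroid of △BEC]
   → A = (-1/6, -19/6)

A = (-1/6, -19/6)
D = (11/2, -23/2)
E = (5/2, -7/2)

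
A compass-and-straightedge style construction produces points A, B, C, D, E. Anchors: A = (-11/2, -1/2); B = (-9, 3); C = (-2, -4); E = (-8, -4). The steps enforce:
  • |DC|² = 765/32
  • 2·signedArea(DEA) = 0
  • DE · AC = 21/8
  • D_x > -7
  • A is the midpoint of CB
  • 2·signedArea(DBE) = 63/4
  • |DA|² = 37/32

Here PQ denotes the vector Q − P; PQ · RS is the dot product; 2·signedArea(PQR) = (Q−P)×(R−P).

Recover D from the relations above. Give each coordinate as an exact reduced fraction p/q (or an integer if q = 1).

1. D_x = -49/8  [2·signedArea(DEA) = 0 ∩ DE · AC = 21/8]
2. D_y = -11/8  [2·signedArea(DEA) = 0 ∩ DE · AC = 21/8]
   → D = (-49/8, -11/8)

D = (-49/8, -11/8)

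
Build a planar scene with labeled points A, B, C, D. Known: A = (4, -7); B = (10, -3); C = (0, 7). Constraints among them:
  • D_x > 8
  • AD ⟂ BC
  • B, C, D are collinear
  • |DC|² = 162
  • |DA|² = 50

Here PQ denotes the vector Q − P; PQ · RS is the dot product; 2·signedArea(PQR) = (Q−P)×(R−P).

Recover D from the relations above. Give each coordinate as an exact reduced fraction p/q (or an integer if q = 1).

1. D_x = 9  [B, C, D are collinear ∩ AD ⟂ BC]
2. D_y = -2  [B, C, D are collinear ∩ AD ⟂ BC]
   → D = (9, -2)

D = (9, -2)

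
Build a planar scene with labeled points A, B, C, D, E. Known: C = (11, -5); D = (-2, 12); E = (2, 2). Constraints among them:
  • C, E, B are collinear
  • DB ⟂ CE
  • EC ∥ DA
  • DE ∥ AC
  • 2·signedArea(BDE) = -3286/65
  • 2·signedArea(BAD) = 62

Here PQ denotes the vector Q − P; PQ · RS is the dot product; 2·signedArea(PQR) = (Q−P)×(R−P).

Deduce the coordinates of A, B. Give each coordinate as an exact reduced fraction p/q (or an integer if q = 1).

1. A_x = 7  [DE ∥ AC ∩ EC ∥ DA]
2. A_y = 5  [DE ∥ AC ∩ EC ∥ DA]
   → A = (7, 5)
3. B_x = -347/65  [C, E, B are collinear ∩ DB ⟂ CE]
4. B_y = 501/65  [C, E, B are collinear ∩ DB ⟂ CE]
   → B = (-347/65, 501/65)

A = (7, 5)
B = (-347/65, 501/65)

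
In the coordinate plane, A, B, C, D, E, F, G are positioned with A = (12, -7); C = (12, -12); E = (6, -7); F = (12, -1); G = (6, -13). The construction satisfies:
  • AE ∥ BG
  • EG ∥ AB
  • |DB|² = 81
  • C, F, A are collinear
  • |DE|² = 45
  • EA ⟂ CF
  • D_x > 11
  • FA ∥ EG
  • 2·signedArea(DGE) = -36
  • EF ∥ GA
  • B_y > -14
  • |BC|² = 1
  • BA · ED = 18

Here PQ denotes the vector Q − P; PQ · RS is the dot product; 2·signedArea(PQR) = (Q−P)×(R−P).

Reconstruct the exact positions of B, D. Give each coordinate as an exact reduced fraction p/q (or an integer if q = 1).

B = (12, -13)
D = (12, -4)

1. B_x = 12  [AE ∥ BG ∩ EG ∥ AB]
2. B_y = -13  [AE ∥ BG ∩ EG ∥ AB]
   → B = (12, -13)
3. D_x = 12  [2·signedArea(DGE) = -36 ∩ BA · ED = 18]
4. D_y = -4  [2·signedArea(DGE) = -36 ∩ BA · ED = 18]
   → D = (12, -4)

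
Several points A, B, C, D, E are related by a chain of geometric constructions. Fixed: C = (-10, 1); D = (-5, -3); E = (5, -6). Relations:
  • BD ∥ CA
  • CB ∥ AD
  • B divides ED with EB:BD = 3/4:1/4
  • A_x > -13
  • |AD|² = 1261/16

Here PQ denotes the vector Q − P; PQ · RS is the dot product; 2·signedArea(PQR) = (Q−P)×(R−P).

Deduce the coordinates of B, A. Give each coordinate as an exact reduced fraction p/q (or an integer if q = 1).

A = (-25/2, 7/4)
B = (-5/2, -15/4)

1. B_x = -5/2  [B divides ED with EB:BD = 3/4:1/4]
2. B_y = -15/4  [B divides ED with EB:BD = 3/4:1/4]
   → B = (-5/2, -15/4)
3. A_x = -25/2  [CB ∥ AD ∩ BD ∥ CA]
4. A_y = 7/4  [CB ∥ AD ∩ BD ∥ CA]
   → A = (-25/2, 7/4)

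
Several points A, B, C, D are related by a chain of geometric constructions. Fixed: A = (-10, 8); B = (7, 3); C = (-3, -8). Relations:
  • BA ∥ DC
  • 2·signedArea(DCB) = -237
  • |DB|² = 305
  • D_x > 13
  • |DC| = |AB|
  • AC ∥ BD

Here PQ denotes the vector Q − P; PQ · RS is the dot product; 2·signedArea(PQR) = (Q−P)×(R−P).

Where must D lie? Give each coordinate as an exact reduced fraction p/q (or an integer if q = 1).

D = (14, -13)

1. D_x = 14  [BA ∥ DC ∩ AC ∥ BD]
2. D_y = -13  [BA ∥ DC ∩ AC ∥ BD]
   → D = (14, -13)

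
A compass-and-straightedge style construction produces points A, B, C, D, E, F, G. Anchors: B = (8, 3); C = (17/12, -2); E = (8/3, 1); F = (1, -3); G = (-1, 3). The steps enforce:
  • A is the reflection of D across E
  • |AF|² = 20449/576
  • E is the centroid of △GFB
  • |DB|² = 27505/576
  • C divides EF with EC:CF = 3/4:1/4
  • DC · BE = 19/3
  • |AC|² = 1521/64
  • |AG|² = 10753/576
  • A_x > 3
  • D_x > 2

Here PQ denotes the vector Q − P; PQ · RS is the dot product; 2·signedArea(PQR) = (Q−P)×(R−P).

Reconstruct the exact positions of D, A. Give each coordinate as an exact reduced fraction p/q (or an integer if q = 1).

A = (79/24, 5/2)
D = (49/24, -1/2)

1. D_x = 49/24  [line 16/3·x + 2·y + -89/9 = 0 ∩ |DB|² = 27505/576]
2. D_y = -1/2  [line 16/3·x + 2·y + -89/9 = 0 ∩ |DB|² = 27505/576]
   → D = (49/24, -1/2)
3. A_x = 79/24  [A is the reflection of D across E]
4. A_y = 5/2  [A is the reflection of D across E]
   → A = (79/24, 5/2)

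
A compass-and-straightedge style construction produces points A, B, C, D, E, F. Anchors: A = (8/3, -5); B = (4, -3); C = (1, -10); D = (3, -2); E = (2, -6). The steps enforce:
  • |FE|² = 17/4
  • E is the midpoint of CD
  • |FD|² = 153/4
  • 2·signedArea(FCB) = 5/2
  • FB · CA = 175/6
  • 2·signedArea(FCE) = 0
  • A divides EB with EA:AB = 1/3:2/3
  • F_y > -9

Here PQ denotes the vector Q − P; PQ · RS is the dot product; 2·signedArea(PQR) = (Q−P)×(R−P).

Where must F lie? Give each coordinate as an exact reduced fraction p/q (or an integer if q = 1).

1. F_x = 3/2  [2·signedArea(FCE) = 0 ∩ FB · CA = 175/6]
2. F_y = -8  [2·signedArea(FCE) = 0 ∩ FB · CA = 175/6]
   → F = (3/2, -8)

F = (3/2, -8)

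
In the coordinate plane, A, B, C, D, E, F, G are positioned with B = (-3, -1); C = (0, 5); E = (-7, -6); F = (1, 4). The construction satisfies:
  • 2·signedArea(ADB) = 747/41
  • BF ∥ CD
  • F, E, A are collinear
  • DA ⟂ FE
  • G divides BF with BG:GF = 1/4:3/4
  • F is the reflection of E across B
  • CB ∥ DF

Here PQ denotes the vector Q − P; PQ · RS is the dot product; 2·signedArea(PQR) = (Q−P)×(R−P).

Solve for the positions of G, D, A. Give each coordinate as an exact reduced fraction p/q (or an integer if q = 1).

1. G_x = -2  [G divides BF with BG:GF = 1/4:3/4]
2. G_y = 1/4  [G divides BF with BG:GF = 1/4:3/4]
   → G = (-2, 1/4)
3. D_x = 4  [CB ∥ DF ∩ BF ∥ CD]
4. D_y = 10  [CB ∥ DF ∩ BF ∥ CD]
   → D = (4, 10)
5. A_x = 209/41  [F, E, A are collinear ∩ DA ⟂ FE]
6. A_y = 374/41  [F, E, A are collinear ∩ DA ⟂ FE]
   → A = (209/41, 374/41)

A = (209/41, 374/41)
D = (4, 10)
G = (-2, 1/4)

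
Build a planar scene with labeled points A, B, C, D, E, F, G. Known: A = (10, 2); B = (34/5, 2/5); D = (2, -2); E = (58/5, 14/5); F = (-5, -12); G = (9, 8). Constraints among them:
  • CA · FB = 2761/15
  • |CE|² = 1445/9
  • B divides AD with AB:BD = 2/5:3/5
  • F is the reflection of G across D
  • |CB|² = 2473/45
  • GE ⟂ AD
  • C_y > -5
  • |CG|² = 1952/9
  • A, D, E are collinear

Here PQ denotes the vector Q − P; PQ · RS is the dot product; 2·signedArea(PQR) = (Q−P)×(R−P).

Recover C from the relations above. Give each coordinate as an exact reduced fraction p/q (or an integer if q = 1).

C = (19/15, -68/15)

1. C_x = 19/15  [line -59/5·x + -62/5·y + -619/15 = 0 ∩ |CE|² = 1445/9]
2. C_y = -68/15  [line -59/5·x + -62/5·y + -619/15 = 0 ∩ |CE|² = 1445/9]
   → C = (19/15, -68/15)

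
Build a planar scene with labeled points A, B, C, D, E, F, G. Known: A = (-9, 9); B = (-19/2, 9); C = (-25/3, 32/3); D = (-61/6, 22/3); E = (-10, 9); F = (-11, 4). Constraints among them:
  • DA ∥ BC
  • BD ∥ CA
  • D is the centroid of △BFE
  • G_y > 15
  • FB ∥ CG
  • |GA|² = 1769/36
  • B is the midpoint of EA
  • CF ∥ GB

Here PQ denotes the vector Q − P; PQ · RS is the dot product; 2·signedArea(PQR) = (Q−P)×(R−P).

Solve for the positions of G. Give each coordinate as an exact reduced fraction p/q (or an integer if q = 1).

G = (-41/6, 47/3)

1. G_x = -41/6  [CF ∥ GB ∩ FB ∥ CG]
2. G_y = 47/3  [CF ∥ GB ∩ FB ∥ CG]
   → G = (-41/6, 47/3)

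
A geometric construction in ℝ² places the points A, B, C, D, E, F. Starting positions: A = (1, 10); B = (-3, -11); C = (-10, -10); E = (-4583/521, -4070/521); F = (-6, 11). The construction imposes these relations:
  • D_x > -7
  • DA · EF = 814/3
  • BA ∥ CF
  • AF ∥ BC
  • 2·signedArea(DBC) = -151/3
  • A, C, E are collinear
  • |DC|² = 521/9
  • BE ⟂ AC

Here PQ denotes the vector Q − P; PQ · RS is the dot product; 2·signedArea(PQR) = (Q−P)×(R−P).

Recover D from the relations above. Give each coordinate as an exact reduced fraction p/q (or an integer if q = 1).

1. D_x = -19/3  [2·signedArea(DBC) = -151/3 ∩ DA · EF = 814/3]
2. D_y = -10/3  [2·signedArea(DBC) = -151/3 ∩ DA · EF = 814/3]
   → D = (-19/3, -10/3)

D = (-19/3, -10/3)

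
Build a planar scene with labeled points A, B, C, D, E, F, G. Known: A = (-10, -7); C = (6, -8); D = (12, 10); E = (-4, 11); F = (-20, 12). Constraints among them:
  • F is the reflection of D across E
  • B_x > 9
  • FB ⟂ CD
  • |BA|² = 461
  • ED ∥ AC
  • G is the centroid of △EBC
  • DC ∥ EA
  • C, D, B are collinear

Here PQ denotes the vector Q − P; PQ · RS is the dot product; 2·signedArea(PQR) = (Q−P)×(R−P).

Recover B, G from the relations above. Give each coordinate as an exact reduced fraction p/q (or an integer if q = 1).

B = (47/5, 11/5)
G = (19/5, 26/15)

1. B_x = 47/5  [C, D, B are collinear ∩ FB ⟂ CD]
2. B_y = 11/5  [C, D, B are collinear ∩ FB ⟂ CD]
   → B = (47/5, 11/5)
3. G_x = 19/5  [G is the centroid of △EBC]
4. G_y = 26/15  [G is the centroid of △EBC]
   → G = (19/5, 26/15)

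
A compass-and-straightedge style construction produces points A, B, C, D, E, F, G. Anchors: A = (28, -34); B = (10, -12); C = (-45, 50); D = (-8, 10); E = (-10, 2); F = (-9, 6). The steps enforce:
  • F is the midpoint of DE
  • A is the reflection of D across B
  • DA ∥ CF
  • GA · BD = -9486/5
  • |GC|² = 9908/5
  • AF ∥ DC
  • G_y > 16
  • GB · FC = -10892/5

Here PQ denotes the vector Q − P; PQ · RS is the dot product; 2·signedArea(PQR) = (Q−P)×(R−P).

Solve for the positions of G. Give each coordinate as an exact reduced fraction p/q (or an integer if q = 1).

G = (-79/5, 82/5)

1. G_x = -79/5  [line 18·x + -22·y + 3226/5 = 0 ∩ |GC|² = 9908/5]
2. G_y = 82/5  [line 18·x + -22·y + 3226/5 = 0 ∩ |GC|² = 9908/5]
   → G = (-79/5, 82/5)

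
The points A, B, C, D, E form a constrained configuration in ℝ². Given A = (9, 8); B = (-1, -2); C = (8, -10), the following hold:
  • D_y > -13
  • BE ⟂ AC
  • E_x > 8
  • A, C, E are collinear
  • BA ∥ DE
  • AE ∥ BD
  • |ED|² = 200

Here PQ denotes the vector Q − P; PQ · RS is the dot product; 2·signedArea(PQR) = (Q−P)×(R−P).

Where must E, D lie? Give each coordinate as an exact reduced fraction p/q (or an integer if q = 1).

D = (-103/65, -814/65)
E = (547/65, -164/65)

1. E_x = 547/65  [A, C, E are collinear ∩ BE ⟂ AC]
2. E_y = -164/65  [A, C, E are collinear ∩ BE ⟂ AC]
   → E = (547/65, -164/65)
3. D_x = -103/65  [BA ∥ DE ∩ AE ∥ BD]
4. D_y = -814/65  [BA ∥ DE ∩ AE ∥ BD]
   → D = (-103/65, -814/65)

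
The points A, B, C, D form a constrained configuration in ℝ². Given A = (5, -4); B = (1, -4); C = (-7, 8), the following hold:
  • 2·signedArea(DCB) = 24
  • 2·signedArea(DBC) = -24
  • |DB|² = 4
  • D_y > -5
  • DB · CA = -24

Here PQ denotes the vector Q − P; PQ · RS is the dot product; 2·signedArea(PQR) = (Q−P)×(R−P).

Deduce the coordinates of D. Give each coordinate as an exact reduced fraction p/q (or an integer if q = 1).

D = (3, -4)

1. D_x = 3  [2·signedArea(DBC) = -24 ∩ DB · CA = -24]
2. D_y = -4  [2·signedArea(DBC) = -24 ∩ DB · CA = -24]
   → D = (3, -4)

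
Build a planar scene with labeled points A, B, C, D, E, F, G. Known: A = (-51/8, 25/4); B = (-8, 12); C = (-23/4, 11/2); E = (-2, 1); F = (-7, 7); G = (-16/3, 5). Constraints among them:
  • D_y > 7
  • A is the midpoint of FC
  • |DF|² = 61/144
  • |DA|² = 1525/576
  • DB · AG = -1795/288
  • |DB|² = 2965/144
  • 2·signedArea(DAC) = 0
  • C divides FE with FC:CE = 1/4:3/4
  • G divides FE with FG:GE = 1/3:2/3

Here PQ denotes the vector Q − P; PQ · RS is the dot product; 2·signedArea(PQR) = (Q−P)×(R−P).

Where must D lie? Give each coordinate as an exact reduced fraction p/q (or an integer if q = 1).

1. D_x = -89/12  [2·signedArea(DAC) = 0 ∩ DB · AG = -1795/288]
2. D_y = 15/2  [2·signedArea(DAC) = 0 ∩ DB · AG = -1795/288]
   → D = (-89/12, 15/2)

D = (-89/12, 15/2)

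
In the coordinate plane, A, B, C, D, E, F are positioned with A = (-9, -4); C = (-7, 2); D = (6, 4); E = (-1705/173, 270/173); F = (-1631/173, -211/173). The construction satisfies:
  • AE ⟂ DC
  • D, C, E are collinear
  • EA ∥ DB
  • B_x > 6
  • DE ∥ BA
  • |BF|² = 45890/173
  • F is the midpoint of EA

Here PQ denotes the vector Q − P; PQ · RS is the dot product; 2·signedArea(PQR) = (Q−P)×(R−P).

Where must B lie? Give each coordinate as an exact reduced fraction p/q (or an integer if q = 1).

1. B_x = 1186/173  [DE ∥ BA ∩ EA ∥ DB]
2. B_y = -270/173  [DE ∥ BA ∩ EA ∥ DB]
   → B = (1186/173, -270/173)

B = (1186/173, -270/173)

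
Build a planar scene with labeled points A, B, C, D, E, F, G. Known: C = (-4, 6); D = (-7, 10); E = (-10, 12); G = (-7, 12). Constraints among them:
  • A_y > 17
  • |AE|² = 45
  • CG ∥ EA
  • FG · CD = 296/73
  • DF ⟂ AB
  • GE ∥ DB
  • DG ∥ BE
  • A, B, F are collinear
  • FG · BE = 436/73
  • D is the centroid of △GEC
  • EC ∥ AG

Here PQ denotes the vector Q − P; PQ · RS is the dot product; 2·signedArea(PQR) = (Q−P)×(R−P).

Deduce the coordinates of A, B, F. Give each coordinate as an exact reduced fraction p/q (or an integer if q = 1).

1. A_x = -13  [EC ∥ AG ∩ CG ∥ EA]
2. A_y = 18  [EC ∥ AG ∩ CG ∥ EA]
   → A = (-13, 18)
3. B_x = -10  [DG ∥ BE ∩ GE ∥ DB]
4. B_y = 10  [DG ∥ BE ∩ GE ∥ DB]
   → B = (-10, 10)
5. F_x = -703/73  [A, B, F are collinear ∩ DF ⟂ AB]
6. F_y = 658/73  [A, B, F are collinear ∩ DF ⟂ AB]
   → F = (-703/73, 658/73)

A = (-13, 18)
B = (-10, 10)
F = (-703/73, 658/73)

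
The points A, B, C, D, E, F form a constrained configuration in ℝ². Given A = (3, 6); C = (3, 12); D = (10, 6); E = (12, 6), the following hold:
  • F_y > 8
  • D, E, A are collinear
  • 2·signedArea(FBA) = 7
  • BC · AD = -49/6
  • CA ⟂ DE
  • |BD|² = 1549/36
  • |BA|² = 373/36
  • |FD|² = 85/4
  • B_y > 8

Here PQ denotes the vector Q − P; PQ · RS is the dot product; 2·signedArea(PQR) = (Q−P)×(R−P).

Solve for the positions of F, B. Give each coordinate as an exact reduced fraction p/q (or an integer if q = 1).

1. B_x = 25/6  [BC · AD = -49/6]
2. B_y = 9  [|BD|² = 1549/36]
   → B = (25/6, 9)
3. F_x = 13/2  [line 3·x + -7/6·y + -9 = 0 ∩ |FD|² = 85/4]
4. F_y = 9  [line 3·x + -7/6·y + -9 = 0 ∩ |FD|² = 85/4]
   → F = (13/2, 9)

B = (25/6, 9)
F = (13/2, 9)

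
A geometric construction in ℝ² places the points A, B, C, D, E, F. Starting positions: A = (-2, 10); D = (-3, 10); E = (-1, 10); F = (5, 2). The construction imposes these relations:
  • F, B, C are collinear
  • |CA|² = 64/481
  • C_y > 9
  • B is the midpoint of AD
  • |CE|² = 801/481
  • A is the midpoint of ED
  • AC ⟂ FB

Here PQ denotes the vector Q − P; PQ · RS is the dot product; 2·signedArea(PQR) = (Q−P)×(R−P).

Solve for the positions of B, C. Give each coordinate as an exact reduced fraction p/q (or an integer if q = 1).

1. B_x = -5/2  [B is the midpoint of AD]
2. B_y = 10  [B is the midpoint of AD]
   → B = (-5/2, 10)
3. C_x = -1090/481  [F, B, C are collinear ∩ AC ⟂ FB]
4. C_y = 4690/481  [F, B, C are collinear ∩ AC ⟂ FB]
   → C = (-1090/481, 4690/481)

B = (-5/2, 10)
C = (-1090/481, 4690/481)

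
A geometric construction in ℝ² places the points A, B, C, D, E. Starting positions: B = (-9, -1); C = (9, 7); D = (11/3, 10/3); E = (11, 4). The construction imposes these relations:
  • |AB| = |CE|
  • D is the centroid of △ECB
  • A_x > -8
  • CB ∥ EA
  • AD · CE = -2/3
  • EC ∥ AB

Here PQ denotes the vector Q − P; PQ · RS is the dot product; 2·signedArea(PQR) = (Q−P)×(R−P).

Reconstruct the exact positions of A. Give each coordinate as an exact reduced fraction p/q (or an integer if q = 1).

A = (-7, -4)

1. A_x = -7  [EC ∥ AB ∩ CB ∥ EA]
2. A_y = -4  [EC ∥ AB ∩ CB ∥ EA]
   → A = (-7, -4)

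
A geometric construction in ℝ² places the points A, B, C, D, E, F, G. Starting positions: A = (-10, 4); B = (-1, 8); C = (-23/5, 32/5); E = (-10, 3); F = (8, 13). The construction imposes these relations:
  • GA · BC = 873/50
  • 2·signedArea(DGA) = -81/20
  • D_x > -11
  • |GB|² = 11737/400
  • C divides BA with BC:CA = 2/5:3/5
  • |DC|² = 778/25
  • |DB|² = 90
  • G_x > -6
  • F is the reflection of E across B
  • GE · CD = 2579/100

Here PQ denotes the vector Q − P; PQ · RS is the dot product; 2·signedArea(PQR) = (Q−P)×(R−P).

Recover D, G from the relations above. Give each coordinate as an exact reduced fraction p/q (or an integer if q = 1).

1. G_x = -119/20  [line 18/5·x + 8/5·y + 607/50 = 0 ∩ |GB|² = 11737/400]
2. G_y = 29/5  [line 18/5·x + 8/5·y + 607/50 = 0 ∩ |GB|² = 11737/400]
   → G = (-119/20, 29/5)
3. D_x = -10  [2·signedArea(DGA) = -81/20 ∩ GE · CD = 2579/100]
4. D_y = 5  [2·signedArea(DGA) = -81/20 ∩ GE · CD = 2579/100]
   → D = (-10, 5)

D = (-10, 5)
G = (-119/20, 29/5)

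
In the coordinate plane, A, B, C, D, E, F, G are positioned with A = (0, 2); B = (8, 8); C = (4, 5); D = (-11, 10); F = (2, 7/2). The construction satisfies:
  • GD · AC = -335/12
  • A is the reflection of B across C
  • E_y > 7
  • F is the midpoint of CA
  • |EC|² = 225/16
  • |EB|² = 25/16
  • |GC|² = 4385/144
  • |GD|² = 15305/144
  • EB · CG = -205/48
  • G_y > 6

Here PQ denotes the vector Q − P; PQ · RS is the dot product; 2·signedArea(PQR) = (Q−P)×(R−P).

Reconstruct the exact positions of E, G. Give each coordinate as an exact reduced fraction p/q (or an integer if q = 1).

1. G_x = -4/3  [line -4·x + -3·y + 167/12 = 0 ∩ |GC|² = 4385/144]
2. G_y = 77/12  [line -4·x + -3·y + 167/12 = 0 ∩ |GC|² = 4385/144]
   → G = (-4/3, 77/12)
3. E_x = 7  [line 16/3·x + -17/12·y + -433/16 = 0 ∩ |EC|² = 225/16]
4. E_y = 29/4  [line 16/3·x + -17/12·y + -433/16 = 0 ∩ |EC|² = 225/16]
   → E = (7, 29/4)

E = (7, 29/4)
G = (-4/3, 77/12)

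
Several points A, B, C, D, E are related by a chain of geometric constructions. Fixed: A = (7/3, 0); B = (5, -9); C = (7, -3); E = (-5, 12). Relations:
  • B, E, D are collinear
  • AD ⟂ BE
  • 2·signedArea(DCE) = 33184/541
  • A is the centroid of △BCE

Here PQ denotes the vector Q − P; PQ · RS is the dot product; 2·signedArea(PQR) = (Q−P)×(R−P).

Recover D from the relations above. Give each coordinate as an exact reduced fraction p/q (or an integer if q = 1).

D = (1645/1623, -340/541)

1. D_x = 1645/1623  [B, E, D are collinear ∩ AD ⟂ BE]
2. D_y = -340/541  [B, E, D are collinear ∩ AD ⟂ BE]
   → D = (1645/1623, -340/541)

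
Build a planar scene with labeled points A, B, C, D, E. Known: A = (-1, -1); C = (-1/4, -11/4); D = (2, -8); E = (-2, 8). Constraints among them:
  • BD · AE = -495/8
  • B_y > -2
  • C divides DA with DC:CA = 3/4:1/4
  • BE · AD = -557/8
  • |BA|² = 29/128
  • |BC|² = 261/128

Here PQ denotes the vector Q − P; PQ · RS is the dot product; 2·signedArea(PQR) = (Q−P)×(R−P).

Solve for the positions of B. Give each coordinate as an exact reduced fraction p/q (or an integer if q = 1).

1. B_x = -13/16  [BE · AD = -557/8 ∩ BD · AE = -495/8]
2. B_y = -23/16  [BE · AD = -557/8 ∩ BD · AE = -495/8]
   → B = (-13/16, -23/16)

B = (-13/16, -23/16)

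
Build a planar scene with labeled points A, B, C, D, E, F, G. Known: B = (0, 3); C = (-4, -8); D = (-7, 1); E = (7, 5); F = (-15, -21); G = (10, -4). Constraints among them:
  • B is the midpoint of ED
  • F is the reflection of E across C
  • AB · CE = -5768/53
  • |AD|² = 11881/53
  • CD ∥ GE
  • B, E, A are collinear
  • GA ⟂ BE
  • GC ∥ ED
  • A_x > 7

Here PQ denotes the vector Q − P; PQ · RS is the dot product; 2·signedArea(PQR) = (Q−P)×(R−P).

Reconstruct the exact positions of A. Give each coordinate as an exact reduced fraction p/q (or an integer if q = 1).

1. A_x = 392/53  [B, E, A are collinear ∩ GA ⟂ BE]
2. A_y = 271/53  [B, E, A are collinear ∩ GA ⟂ BE]
   → A = (392/53, 271/53)

A = (392/53, 271/53)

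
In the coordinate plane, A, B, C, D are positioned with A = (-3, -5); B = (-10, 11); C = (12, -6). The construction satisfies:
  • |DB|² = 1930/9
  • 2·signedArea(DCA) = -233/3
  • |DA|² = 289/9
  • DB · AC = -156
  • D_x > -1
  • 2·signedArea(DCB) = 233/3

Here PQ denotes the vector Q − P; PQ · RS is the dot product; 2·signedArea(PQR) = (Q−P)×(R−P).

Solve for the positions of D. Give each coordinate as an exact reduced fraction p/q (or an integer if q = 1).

D = (-1/3, 0)

1. D_x = -1/3  [2·signedArea(DCA) = -233/3 ∩ 2·signedArea(DCB) = 233/3]
2. D_y = 0  [2·signedArea(DCA) = -233/3 ∩ 2·signedArea(DCB) = 233/3]
   → D = (-1/3, 0)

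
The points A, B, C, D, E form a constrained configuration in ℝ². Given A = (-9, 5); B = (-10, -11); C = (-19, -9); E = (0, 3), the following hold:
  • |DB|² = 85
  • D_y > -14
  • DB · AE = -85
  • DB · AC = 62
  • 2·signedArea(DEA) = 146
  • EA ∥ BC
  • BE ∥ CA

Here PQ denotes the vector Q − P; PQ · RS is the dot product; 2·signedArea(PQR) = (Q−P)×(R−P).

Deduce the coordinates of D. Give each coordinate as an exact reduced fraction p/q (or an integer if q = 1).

D = (-1, -13)

1. D_x = -1  [2·signedArea(DEA) = 146 ∩ DB · AC = 62]
2. D_y = -13  [2·signedArea(DEA) = 146 ∩ DB · AC = 62]
   → D = (-1, -13)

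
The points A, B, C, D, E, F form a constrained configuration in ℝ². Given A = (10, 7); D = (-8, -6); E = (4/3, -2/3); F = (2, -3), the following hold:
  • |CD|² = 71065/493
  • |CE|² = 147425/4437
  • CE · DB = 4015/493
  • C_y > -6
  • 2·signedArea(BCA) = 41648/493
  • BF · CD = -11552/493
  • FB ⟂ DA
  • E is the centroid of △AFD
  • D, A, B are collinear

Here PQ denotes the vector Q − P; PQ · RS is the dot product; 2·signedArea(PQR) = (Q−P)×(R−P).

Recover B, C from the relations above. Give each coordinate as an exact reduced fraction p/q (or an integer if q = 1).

1. B_x = -2/493  [D, A, B are collinear ∩ FB ⟂ DA]
2. B_y = -111/493  [D, A, B are collinear ∩ FB ⟂ DA]
   → B = (-2/493, -111/493)
3. C_x = 1974/493  [CE · DB = 4015/493 ∩ BF · CD = -11552/493]
4. C_y = -2847/493  [CE · DB = 4015/493 ∩ BF · CD = -11552/493]
   → C = (1974/493, -2847/493)

B = (-2/493, -111/493)
C = (1974/493, -2847/493)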